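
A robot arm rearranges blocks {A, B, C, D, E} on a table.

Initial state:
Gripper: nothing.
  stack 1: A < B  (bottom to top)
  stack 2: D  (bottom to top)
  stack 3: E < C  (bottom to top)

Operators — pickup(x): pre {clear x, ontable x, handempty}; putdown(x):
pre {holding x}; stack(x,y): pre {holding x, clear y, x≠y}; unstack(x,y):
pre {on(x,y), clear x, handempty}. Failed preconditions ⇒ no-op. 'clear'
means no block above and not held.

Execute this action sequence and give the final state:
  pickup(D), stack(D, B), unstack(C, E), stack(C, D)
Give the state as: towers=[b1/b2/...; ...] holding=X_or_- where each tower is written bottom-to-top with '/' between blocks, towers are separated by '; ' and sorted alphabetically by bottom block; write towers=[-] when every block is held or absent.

step 1 (pickup(D)): towers=[A/B; E/C] holding=D
step 2 (stack(D, B)): towers=[A/B/D; E/C] holding=-
step 3 (unstack(C, E)): towers=[A/B/D; E] holding=C
step 4 (stack(C, D)): towers=[A/B/D/C; E] holding=-

towers=[A/B/D/C; E] holding=-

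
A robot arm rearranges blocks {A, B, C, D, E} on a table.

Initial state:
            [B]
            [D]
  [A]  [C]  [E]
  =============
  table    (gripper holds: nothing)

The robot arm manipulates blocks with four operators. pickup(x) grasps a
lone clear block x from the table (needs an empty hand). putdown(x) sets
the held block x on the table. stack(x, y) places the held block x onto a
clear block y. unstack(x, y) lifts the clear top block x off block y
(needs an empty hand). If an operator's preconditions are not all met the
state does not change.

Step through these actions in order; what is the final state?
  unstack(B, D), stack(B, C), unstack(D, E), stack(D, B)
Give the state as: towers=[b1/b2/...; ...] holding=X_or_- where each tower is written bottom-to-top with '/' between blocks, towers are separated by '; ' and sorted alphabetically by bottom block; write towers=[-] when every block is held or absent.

towers=[A; C/B/D; E] holding=-

step 1 (unstack(B, D)): towers=[A; C; E/D] holding=B
step 2 (stack(B, C)): towers=[A; C/B; E/D] holding=-
step 3 (unstack(D, E)): towers=[A; C/B; E] holding=D
step 4 (stack(D, B)): towers=[A; C/B/D; E] holding=-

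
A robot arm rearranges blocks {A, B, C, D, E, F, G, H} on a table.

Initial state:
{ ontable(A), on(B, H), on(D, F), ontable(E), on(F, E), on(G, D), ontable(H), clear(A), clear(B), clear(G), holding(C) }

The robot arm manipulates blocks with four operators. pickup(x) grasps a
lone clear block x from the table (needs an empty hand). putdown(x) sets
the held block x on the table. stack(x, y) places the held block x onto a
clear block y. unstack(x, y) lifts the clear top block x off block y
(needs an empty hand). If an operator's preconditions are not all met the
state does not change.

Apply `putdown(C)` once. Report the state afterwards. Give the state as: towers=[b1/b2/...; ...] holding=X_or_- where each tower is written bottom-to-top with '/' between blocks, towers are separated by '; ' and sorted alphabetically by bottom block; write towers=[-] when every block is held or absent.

towers=[A; C; E/F/D/G; H/B] holding=-

before: towers=[A; E/F/D/G; H/B] holding=C
pre[putdown(C)]: holding(C) ok
all met → apply putdown(C)
after:  towers=[A; C; E/F/D/G; H/B] holding=-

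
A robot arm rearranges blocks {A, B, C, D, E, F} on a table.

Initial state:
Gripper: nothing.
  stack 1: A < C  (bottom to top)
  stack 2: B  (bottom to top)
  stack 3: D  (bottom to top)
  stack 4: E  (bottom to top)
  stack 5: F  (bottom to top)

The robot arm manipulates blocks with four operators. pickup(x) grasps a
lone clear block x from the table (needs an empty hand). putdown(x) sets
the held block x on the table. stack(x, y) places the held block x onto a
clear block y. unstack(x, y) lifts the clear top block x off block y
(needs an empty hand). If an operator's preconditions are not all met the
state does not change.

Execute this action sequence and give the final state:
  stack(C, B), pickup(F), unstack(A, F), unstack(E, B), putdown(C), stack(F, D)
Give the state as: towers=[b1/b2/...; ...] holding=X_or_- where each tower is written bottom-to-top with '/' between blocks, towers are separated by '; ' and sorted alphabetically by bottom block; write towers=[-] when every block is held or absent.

step 1 (stack(C, B)) [no-op]: towers=[A/C; B; D; E; F] holding=-
step 2 (pickup(F)): towers=[A/C; B; D; E] holding=F
step 3 (unstack(A, F)) [no-op]: towers=[A/C; B; D; E] holding=F
step 4 (unstack(E, B)) [no-op]: towers=[A/C; B; D; E] holding=F
step 5 (putdown(C)) [no-op]: towers=[A/C; B; D; E] holding=F
step 6 (stack(F, D)): towers=[A/C; B; D/F; E] holding=-

towers=[A/C; B; D/F; E] holding=-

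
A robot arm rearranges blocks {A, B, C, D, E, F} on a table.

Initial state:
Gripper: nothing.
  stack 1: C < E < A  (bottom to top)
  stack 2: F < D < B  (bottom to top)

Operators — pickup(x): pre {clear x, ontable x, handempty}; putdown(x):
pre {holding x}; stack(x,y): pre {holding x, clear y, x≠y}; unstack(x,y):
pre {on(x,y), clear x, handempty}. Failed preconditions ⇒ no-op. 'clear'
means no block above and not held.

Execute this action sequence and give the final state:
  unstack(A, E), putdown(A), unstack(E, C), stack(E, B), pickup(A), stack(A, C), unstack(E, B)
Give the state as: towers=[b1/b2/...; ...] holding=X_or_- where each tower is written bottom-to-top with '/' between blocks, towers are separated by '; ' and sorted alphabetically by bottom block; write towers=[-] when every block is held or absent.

step 1 (unstack(A, E)): towers=[C/E; F/D/B] holding=A
step 2 (putdown(A)): towers=[A; C/E; F/D/B] holding=-
step 3 (unstack(E, C)): towers=[A; C; F/D/B] holding=E
step 4 (stack(E, B)): towers=[A; C; F/D/B/E] holding=-
step 5 (pickup(A)): towers=[C; F/D/B/E] holding=A
step 6 (stack(A, C)): towers=[C/A; F/D/B/E] holding=-
step 7 (unstack(E, B)): towers=[C/A; F/D/B] holding=E

towers=[C/A; F/D/B] holding=E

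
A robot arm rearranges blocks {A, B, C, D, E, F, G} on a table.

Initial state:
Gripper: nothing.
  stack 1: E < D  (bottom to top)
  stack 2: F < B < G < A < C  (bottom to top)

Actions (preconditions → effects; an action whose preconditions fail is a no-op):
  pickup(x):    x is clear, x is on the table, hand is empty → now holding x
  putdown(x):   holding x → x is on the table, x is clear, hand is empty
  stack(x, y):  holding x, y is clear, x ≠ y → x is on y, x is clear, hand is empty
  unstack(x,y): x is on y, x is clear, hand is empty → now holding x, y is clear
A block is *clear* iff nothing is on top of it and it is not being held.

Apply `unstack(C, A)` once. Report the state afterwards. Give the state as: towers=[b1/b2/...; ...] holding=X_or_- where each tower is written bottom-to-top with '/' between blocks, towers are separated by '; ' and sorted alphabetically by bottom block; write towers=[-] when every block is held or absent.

before: towers=[E/D; F/B/G/A/C] holding=-
pre[unstack(C, A)]: on(C,A) yes, clear(C) yes, handempty yes
all met → apply unstack(C, A)
after:  towers=[E/D; F/B/G/A] holding=C

towers=[E/D; F/B/G/A] holding=C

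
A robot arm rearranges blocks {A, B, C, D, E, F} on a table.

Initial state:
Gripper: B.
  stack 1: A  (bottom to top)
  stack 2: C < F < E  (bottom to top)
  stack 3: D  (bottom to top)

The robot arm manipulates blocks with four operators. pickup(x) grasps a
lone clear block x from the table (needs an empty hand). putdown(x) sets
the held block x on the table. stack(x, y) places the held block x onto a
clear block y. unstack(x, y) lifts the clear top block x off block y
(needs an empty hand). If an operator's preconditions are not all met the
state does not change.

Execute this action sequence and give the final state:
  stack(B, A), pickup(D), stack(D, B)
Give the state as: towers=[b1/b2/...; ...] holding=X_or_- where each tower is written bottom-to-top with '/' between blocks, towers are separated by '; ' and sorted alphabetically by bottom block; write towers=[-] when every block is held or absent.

step 1 (stack(B, A)): towers=[A/B; C/F/E; D] holding=-
step 2 (pickup(D)): towers=[A/B; C/F/E] holding=D
step 3 (stack(D, B)): towers=[A/B/D; C/F/E] holding=-

towers=[A/B/D; C/F/E] holding=-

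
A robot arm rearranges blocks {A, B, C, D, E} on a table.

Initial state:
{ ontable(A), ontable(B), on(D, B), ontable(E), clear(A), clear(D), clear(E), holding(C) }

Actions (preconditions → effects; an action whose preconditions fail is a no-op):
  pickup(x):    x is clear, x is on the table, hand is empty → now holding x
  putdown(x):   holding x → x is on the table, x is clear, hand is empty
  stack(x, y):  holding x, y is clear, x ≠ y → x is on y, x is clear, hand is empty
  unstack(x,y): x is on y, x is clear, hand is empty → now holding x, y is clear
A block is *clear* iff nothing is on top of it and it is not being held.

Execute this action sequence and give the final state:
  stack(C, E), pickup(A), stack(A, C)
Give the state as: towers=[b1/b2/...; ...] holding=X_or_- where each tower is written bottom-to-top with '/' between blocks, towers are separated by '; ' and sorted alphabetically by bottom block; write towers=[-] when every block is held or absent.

step 1 (stack(C, E)): towers=[A; B/D; E/C] holding=-
step 2 (pickup(A)): towers=[B/D; E/C] holding=A
step 3 (stack(A, C)): towers=[B/D; E/C/A] holding=-

towers=[B/D; E/C/A] holding=-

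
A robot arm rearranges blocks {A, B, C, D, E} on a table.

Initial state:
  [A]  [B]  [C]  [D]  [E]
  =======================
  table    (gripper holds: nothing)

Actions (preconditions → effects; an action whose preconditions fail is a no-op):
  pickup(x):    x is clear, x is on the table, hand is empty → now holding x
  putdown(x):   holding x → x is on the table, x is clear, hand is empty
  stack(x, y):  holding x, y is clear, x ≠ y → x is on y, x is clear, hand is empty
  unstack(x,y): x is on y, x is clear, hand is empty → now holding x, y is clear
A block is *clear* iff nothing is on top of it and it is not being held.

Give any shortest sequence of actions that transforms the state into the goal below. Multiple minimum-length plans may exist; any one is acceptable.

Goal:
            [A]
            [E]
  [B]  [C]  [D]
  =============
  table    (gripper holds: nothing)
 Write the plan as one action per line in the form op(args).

pickup(E)
stack(E, D)
pickup(A)
stack(A, E)

step 1 (pickup(E)): towers=[A; B; C; D] holding=E
step 2 (stack(E, D)): towers=[A; B; C; D/E] holding=-
step 3 (pickup(A)): towers=[B; C; D/E] holding=A
step 4 (stack(A, E)): towers=[B; C; D/E/A] holding=-
goal check: towers=[B; C; D/E/A] holding=- — reached (length 4, optimal by BFS)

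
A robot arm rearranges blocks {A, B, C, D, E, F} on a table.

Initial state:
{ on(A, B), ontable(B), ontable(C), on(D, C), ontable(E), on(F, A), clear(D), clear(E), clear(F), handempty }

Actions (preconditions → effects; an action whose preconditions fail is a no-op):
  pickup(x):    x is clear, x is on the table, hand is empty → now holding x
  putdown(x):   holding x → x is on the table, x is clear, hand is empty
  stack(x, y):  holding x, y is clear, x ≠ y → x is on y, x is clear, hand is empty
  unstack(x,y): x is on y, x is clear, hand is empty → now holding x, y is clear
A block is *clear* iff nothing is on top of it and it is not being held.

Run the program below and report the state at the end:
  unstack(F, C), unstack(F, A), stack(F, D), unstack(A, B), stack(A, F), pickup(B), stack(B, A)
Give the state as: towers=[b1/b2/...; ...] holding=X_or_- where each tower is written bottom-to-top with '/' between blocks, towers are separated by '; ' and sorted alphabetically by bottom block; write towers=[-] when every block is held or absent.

towers=[C/D/F/A/B; E] holding=-

step 1 (unstack(F, C)) [no-op]: towers=[B/A/F; C/D; E] holding=-
step 2 (unstack(F, A)): towers=[B/A; C/D; E] holding=F
step 3 (stack(F, D)): towers=[B/A; C/D/F; E] holding=-
step 4 (unstack(A, B)): towers=[B; C/D/F; E] holding=A
step 5 (stack(A, F)): towers=[B; C/D/F/A; E] holding=-
step 6 (pickup(B)): towers=[C/D/F/A; E] holding=B
step 7 (stack(B, A)): towers=[C/D/F/A/B; E] holding=-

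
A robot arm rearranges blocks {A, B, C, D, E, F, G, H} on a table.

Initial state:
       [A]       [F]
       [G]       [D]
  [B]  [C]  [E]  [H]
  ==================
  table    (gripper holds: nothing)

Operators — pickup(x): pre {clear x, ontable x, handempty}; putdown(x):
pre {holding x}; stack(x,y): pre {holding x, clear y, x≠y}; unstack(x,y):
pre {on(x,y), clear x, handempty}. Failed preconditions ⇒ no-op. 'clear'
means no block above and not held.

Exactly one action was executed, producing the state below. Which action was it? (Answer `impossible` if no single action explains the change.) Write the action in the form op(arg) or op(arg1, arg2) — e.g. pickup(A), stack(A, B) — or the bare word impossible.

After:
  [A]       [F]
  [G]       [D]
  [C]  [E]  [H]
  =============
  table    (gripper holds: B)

pickup(B)

target: towers=[C/G/A; E; H/D/F] holding=B
     unstack(A, G) → towers=[B; C/G; E; H/D/F] holding=A
         pickup(E) → towers=[B; C/G/A; H/D/F] holding=E
         pickup(B) → towers=[C/G/A; E; H/D/F] holding=B  ← match
     unstack(F, D) → towers=[B; C/G/A; E; H/D] holding=F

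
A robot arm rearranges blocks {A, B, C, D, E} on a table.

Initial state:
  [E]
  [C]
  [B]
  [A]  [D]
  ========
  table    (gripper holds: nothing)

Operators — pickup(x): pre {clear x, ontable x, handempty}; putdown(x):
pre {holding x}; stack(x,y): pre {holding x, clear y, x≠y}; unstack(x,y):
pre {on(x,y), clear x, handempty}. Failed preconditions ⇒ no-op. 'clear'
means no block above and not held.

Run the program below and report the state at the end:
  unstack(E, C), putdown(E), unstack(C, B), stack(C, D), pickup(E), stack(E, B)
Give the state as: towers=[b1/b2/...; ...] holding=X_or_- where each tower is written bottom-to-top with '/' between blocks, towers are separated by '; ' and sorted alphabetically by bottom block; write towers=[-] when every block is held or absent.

step 1 (unstack(E, C)): towers=[A/B/C; D] holding=E
step 2 (putdown(E)): towers=[A/B/C; D; E] holding=-
step 3 (unstack(C, B)): towers=[A/B; D; E] holding=C
step 4 (stack(C, D)): towers=[A/B; D/C; E] holding=-
step 5 (pickup(E)): towers=[A/B; D/C] holding=E
step 6 (stack(E, B)): towers=[A/B/E; D/C] holding=-

towers=[A/B/E; D/C] holding=-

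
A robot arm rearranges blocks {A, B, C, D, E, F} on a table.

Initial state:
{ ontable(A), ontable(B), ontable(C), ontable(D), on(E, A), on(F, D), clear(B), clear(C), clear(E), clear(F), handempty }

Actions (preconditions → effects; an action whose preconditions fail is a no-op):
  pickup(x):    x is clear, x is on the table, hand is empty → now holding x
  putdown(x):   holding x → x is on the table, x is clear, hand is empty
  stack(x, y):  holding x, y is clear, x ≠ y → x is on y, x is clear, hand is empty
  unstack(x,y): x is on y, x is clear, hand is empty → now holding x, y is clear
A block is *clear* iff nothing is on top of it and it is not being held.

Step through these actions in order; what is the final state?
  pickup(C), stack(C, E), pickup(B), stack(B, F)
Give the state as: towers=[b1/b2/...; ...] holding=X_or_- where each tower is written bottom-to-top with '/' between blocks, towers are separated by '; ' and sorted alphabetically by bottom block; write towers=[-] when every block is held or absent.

towers=[A/E/C; D/F/B] holding=-

step 1 (pickup(C)): towers=[A/E; B; D/F] holding=C
step 2 (stack(C, E)): towers=[A/E/C; B; D/F] holding=-
step 3 (pickup(B)): towers=[A/E/C; D/F] holding=B
step 4 (stack(B, F)): towers=[A/E/C; D/F/B] holding=-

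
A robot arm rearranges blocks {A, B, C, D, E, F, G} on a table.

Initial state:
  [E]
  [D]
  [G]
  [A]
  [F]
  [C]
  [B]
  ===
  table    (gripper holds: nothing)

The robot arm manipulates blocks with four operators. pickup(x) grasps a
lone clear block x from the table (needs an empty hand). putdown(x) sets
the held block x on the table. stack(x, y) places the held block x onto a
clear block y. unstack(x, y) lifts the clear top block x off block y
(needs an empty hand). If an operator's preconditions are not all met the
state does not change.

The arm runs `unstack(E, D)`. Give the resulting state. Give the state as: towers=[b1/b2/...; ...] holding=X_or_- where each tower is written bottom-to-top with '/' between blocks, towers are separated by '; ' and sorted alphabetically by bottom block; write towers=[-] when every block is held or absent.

towers=[B/C/F/A/G/D] holding=E

before: towers=[B/C/F/A/G/D/E] holding=-
pre[unstack(E, D)]: on(E,D) ok, clear(E) ok, handempty ok
all met → apply unstack(E, D)
after:  towers=[B/C/F/A/G/D] holding=E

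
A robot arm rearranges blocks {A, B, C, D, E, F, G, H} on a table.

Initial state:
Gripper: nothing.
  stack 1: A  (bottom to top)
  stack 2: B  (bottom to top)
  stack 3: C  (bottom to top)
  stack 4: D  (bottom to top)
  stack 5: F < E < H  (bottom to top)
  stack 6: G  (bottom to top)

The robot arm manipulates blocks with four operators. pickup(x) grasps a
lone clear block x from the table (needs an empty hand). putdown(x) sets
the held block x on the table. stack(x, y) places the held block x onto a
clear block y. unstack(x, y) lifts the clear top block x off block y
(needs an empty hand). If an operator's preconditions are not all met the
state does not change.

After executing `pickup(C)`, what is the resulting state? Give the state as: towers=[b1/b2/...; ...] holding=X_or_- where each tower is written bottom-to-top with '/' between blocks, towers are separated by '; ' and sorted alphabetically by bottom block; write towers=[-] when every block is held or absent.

before: towers=[A; B; C; D; F/E/H; G] holding=-
pre[pickup(C)]: clear(C) yes, ontable(C) yes, handempty yes
all met → apply pickup(C)
after:  towers=[A; B; D; F/E/H; G] holding=C

towers=[A; B; D; F/E/H; G] holding=C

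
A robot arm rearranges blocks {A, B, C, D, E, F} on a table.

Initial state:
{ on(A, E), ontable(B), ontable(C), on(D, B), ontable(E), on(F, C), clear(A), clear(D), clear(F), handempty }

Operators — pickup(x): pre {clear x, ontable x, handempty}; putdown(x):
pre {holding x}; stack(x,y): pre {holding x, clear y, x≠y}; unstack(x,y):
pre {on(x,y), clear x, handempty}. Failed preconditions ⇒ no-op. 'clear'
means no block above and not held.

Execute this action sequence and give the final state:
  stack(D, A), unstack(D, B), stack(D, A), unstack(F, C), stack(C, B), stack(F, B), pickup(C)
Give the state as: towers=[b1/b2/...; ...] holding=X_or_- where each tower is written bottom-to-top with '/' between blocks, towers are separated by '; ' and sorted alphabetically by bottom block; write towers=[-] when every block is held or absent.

towers=[B/F; E/A/D] holding=C

step 1 (stack(D, A)) [no-op]: towers=[B/D; C/F; E/A] holding=-
step 2 (unstack(D, B)): towers=[B; C/F; E/A] holding=D
step 3 (stack(D, A)): towers=[B; C/F; E/A/D] holding=-
step 4 (unstack(F, C)): towers=[B; C; E/A/D] holding=F
step 5 (stack(C, B)) [no-op]: towers=[B; C; E/A/D] holding=F
step 6 (stack(F, B)): towers=[B/F; C; E/A/D] holding=-
step 7 (pickup(C)): towers=[B/F; E/A/D] holding=C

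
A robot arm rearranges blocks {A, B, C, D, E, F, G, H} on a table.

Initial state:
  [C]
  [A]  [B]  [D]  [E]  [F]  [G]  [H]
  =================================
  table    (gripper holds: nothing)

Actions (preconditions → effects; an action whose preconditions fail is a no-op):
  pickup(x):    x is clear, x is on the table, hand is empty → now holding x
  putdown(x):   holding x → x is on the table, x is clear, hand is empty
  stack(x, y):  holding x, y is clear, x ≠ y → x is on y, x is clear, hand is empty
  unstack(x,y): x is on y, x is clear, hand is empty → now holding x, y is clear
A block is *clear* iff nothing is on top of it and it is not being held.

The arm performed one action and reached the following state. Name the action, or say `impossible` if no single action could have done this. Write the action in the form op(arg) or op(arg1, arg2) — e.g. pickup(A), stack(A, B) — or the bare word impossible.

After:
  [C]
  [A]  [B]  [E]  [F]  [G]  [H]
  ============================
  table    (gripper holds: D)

target: towers=[A/C; B; E; F; G; H] holding=D
         pickup(G) → towers=[A/C; B; D; E; F; H] holding=G
         pickup(E) → towers=[A/C; B; D; F; G; H] holding=E
         pickup(H) → towers=[A/C; B; D; E; F; G] holding=H
         pickup(B) → towers=[A/C; D; E; F; G; H] holding=B
         pickup(F) → towers=[A/C; B; D; E; G; H] holding=F
         pickup(D) → towers=[A/C; B; E; F; G; H] holding=D  ← match
     unstack(C, A) → towers=[A; B; D; E; F; G; H] holding=C

pickup(D)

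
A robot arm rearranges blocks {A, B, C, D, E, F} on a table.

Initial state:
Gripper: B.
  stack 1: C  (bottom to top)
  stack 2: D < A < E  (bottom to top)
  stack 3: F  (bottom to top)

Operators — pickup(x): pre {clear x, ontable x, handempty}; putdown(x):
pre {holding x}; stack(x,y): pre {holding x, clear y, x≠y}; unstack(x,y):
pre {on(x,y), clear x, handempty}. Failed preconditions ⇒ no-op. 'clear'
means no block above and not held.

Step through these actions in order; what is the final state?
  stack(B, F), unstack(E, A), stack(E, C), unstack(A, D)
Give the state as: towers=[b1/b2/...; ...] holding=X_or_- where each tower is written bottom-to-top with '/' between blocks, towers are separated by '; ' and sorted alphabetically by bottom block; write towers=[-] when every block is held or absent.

step 1 (stack(B, F)): towers=[C; D/A/E; F/B] holding=-
step 2 (unstack(E, A)): towers=[C; D/A; F/B] holding=E
step 3 (stack(E, C)): towers=[C/E; D/A; F/B] holding=-
step 4 (unstack(A, D)): towers=[C/E; D; F/B] holding=A

towers=[C/E; D; F/B] holding=A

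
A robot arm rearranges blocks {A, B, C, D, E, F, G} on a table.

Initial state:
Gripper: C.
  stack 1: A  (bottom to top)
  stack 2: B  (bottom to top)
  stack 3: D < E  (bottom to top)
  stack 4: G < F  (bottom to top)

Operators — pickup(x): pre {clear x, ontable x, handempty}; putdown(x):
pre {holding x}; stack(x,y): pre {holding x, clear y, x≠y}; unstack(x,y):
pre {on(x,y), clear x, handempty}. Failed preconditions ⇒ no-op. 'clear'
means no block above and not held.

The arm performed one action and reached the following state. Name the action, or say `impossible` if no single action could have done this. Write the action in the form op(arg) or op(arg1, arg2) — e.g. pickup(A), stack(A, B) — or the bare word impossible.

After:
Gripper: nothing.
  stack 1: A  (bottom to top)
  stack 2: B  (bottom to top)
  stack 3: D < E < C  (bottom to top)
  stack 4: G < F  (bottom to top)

target: towers=[A; B; D/E/C; G/F] holding=-
        putdown(C) → towers=[A; B; C; D/E; G/F] holding=-
       stack(C, B) → towers=[A; B/C; D/E; G/F] holding=-
       stack(C, F) → towers=[A; B; D/E; G/F/C] holding=-
       stack(C, A) → towers=[A/C; B; D/E; G/F] holding=-
       stack(C, E) → towers=[A; B; D/E/C; G/F] holding=-  ← match

stack(C, E)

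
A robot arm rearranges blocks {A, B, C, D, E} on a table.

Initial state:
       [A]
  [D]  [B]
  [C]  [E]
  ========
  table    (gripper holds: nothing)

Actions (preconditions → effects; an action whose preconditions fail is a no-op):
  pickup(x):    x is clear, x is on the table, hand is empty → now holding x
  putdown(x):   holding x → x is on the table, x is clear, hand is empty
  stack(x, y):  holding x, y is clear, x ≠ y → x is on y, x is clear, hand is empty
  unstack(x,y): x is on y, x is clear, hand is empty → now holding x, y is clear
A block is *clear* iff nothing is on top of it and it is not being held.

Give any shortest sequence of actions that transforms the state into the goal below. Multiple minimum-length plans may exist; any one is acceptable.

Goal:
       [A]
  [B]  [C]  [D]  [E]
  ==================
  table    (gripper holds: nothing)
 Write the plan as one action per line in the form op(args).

unstack(D, C)
putdown(D)
unstack(A, B)
stack(A, C)
unstack(B, E)
putdown(B)

step 1 (unstack(D, C)): towers=[C; E/B/A] holding=D
step 2 (putdown(D)): towers=[C; D; E/B/A] holding=-
step 3 (unstack(A, B)): towers=[C; D; E/B] holding=A
step 4 (stack(A, C)): towers=[C/A; D; E/B] holding=-
step 5 (unstack(B, E)): towers=[C/A; D; E] holding=B
step 6 (putdown(B)): towers=[B; C/A; D; E] holding=-
goal check: towers=[B; C/A; D; E] holding=- — reached (length 6, optimal by BFS)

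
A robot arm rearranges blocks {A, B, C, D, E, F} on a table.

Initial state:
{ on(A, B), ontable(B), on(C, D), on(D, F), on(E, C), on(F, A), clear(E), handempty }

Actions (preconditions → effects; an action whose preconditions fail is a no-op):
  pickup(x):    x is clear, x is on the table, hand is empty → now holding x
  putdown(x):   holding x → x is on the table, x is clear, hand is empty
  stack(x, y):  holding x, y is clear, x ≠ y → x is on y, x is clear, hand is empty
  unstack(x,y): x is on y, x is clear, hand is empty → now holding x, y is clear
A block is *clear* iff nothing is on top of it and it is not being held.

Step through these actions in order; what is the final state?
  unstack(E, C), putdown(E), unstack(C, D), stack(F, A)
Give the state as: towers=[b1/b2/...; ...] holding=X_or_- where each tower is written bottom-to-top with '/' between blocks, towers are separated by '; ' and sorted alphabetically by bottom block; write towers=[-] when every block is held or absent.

towers=[B/A/F/D; E] holding=C

step 1 (unstack(E, C)): towers=[B/A/F/D/C] holding=E
step 2 (putdown(E)): towers=[B/A/F/D/C; E] holding=-
step 3 (unstack(C, D)): towers=[B/A/F/D; E] holding=C
step 4 (stack(F, A)) [no-op]: towers=[B/A/F/D; E] holding=C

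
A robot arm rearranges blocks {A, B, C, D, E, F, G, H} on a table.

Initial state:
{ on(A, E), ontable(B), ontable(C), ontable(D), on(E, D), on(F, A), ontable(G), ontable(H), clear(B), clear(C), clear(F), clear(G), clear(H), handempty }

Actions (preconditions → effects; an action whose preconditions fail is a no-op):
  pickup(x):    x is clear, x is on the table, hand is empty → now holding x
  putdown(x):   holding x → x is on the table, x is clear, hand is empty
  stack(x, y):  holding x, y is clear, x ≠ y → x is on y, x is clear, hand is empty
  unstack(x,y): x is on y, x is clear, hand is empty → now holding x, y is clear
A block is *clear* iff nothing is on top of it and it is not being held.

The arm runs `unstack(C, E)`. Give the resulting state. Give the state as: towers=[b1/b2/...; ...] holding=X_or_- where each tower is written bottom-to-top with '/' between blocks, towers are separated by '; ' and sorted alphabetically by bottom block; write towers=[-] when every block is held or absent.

before: towers=[B; C; D/E/A/F; G; H] holding=-
pre[unstack(C, E)]: on(C,E) fail, clear(C) ok, handempty ok
on(C,E) unmet → unstack(C, E) is a no-op
after:  towers=[B; C; D/E/A/F; G; H] holding=-

towers=[B; C; D/E/A/F; G; H] holding=-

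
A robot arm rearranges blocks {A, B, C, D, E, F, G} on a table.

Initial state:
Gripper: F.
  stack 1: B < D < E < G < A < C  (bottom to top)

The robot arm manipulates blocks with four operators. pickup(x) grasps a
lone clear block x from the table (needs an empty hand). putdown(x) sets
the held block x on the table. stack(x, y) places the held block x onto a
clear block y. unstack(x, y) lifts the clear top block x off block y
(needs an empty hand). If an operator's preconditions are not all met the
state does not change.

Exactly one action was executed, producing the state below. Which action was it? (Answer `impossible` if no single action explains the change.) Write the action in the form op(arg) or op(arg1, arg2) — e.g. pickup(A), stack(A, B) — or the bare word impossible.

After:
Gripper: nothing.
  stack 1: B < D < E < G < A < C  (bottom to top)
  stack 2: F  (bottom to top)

target: towers=[B/D/E/G/A/C; F] holding=-
        putdown(F) → towers=[B/D/E/G/A/C; F] holding=-  ← match
       stack(F, C) → towers=[B/D/E/G/A/C/F] holding=-

putdown(F)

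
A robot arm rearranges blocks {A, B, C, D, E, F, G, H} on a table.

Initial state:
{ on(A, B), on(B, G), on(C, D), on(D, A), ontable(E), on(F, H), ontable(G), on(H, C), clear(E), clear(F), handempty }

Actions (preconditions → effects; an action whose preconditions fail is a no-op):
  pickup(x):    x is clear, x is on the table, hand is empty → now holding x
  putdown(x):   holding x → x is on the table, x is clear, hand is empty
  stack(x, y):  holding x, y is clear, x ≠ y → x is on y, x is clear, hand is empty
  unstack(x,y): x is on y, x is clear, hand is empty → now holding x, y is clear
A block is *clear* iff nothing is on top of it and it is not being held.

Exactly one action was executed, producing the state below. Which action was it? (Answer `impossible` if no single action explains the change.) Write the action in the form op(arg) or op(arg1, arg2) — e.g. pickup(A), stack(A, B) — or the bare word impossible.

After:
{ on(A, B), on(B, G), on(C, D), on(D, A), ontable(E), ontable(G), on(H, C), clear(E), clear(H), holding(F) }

unstack(F, H)

target: towers=[E; G/B/A/D/C/H] holding=F
         pickup(E) → towers=[G/B/A/D/C/H/F] holding=E
     unstack(F, H) → towers=[E; G/B/A/D/C/H] holding=F  ← match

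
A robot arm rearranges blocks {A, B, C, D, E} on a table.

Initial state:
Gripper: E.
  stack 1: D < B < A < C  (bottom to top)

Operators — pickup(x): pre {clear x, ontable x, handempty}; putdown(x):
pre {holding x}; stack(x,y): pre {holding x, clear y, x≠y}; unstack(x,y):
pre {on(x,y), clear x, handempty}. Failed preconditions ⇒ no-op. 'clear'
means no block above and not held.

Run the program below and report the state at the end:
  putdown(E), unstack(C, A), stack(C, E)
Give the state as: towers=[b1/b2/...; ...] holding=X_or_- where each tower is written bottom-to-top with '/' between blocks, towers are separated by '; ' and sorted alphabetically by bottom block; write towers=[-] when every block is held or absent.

towers=[D/B/A; E/C] holding=-

step 1 (putdown(E)): towers=[D/B/A/C; E] holding=-
step 2 (unstack(C, A)): towers=[D/B/A; E] holding=C
step 3 (stack(C, E)): towers=[D/B/A; E/C] holding=-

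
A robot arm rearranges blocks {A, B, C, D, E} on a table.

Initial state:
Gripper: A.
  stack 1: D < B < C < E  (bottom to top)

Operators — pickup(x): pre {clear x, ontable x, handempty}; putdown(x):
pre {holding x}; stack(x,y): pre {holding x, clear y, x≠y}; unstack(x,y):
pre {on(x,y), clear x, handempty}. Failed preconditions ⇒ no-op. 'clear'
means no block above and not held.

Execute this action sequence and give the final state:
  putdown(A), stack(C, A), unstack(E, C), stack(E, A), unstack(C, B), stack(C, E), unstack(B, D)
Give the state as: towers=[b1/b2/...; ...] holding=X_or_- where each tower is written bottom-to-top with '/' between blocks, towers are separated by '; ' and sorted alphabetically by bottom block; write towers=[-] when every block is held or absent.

towers=[A/E/C; D] holding=B

step 1 (putdown(A)): towers=[A; D/B/C/E] holding=-
step 2 (stack(C, A)) [no-op]: towers=[A; D/B/C/E] holding=-
step 3 (unstack(E, C)): towers=[A; D/B/C] holding=E
step 4 (stack(E, A)): towers=[A/E; D/B/C] holding=-
step 5 (unstack(C, B)): towers=[A/E; D/B] holding=C
step 6 (stack(C, E)): towers=[A/E/C; D/B] holding=-
step 7 (unstack(B, D)): towers=[A/E/C; D] holding=B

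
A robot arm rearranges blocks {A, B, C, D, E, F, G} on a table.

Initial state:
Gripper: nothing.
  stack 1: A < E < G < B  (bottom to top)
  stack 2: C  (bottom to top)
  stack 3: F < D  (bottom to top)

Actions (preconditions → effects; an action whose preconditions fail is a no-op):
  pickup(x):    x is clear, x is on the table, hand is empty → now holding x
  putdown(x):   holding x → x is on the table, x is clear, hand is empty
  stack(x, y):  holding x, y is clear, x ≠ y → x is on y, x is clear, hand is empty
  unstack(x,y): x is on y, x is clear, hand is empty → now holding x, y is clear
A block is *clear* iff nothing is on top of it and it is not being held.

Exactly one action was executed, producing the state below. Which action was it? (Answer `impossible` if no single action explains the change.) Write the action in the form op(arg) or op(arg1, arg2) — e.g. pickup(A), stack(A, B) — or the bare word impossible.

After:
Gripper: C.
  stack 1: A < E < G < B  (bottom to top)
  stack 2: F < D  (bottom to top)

pickup(C)

target: towers=[A/E/G/B; F/D] holding=C
     unstack(B, G) → towers=[A/E/G; C; F/D] holding=B
     unstack(D, F) → towers=[A/E/G/B; C; F] holding=D
         pickup(C) → towers=[A/E/G/B; F/D] holding=C  ← match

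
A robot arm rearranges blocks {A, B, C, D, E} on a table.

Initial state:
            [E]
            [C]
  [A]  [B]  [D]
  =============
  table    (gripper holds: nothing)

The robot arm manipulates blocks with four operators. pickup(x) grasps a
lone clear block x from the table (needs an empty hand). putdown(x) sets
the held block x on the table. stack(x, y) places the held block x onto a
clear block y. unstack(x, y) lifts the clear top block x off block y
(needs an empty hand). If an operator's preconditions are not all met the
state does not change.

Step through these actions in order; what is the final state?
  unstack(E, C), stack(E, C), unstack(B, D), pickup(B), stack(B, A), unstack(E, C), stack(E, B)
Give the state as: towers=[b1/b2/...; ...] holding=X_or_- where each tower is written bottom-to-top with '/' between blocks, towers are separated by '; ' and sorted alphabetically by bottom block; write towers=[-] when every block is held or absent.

towers=[A/B/E; D/C] holding=-

step 1 (unstack(E, C)): towers=[A; B; D/C] holding=E
step 2 (stack(E, C)): towers=[A; B; D/C/E] holding=-
step 3 (unstack(B, D)) [no-op]: towers=[A; B; D/C/E] holding=-
step 4 (pickup(B)): towers=[A; D/C/E] holding=B
step 5 (stack(B, A)): towers=[A/B; D/C/E] holding=-
step 6 (unstack(E, C)): towers=[A/B; D/C] holding=E
step 7 (stack(E, B)): towers=[A/B/E; D/C] holding=-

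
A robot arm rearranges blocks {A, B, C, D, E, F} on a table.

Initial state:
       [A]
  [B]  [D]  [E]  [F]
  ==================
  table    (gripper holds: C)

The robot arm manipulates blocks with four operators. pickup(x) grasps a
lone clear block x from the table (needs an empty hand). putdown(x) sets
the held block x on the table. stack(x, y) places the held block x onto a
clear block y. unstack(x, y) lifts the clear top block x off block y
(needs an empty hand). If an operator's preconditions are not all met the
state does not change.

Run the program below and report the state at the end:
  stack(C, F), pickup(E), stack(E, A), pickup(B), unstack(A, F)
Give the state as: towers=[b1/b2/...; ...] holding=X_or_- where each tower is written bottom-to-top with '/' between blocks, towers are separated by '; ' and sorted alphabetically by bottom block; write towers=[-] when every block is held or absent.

step 1 (stack(C, F)): towers=[B; D/A; E; F/C] holding=-
step 2 (pickup(E)): towers=[B; D/A; F/C] holding=E
step 3 (stack(E, A)): towers=[B; D/A/E; F/C] holding=-
step 4 (pickup(B)): towers=[D/A/E; F/C] holding=B
step 5 (unstack(A, F)) [no-op]: towers=[D/A/E; F/C] holding=B

towers=[D/A/E; F/C] holding=B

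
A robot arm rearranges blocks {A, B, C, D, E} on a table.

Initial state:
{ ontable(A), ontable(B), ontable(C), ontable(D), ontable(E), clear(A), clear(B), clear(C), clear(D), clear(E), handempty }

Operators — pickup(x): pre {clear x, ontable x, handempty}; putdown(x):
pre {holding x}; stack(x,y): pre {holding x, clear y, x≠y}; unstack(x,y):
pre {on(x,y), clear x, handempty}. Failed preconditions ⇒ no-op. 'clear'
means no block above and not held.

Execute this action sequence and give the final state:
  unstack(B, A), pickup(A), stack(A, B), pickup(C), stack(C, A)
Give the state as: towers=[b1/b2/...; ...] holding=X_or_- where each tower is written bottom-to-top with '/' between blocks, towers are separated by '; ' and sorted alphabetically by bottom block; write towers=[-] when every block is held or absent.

step 1 (unstack(B, A)) [no-op]: towers=[A; B; C; D; E] holding=-
step 2 (pickup(A)): towers=[B; C; D; E] holding=A
step 3 (stack(A, B)): towers=[B/A; C; D; E] holding=-
step 4 (pickup(C)): towers=[B/A; D; E] holding=C
step 5 (stack(C, A)): towers=[B/A/C; D; E] holding=-

towers=[B/A/C; D; E] holding=-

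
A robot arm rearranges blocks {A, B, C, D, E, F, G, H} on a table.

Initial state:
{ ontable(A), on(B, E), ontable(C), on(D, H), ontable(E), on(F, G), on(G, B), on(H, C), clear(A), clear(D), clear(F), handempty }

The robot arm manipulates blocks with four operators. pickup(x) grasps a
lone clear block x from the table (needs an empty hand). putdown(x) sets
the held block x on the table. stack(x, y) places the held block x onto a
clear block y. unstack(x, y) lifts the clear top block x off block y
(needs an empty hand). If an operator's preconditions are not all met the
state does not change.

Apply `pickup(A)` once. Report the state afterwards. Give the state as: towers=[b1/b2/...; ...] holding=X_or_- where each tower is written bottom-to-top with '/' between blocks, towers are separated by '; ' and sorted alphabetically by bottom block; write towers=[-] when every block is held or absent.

towers=[C/H/D; E/B/G/F] holding=A

before: towers=[A; C/H/D; E/B/G/F] holding=-
pre[pickup(A)]: clear(A) yes, ontable(A) yes, handempty yes
all met → apply pickup(A)
after:  towers=[C/H/D; E/B/G/F] holding=A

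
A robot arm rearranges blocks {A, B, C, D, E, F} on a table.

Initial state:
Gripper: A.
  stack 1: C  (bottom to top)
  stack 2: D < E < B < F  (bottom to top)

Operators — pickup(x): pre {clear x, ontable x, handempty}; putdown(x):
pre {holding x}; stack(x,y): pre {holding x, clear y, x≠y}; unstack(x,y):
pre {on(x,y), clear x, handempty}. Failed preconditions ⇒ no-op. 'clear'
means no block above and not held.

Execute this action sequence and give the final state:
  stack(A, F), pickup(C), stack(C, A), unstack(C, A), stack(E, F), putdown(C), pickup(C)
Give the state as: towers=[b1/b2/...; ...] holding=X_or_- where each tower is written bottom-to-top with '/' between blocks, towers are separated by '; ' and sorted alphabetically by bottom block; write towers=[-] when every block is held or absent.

step 1 (stack(A, F)): towers=[C; D/E/B/F/A] holding=-
step 2 (pickup(C)): towers=[D/E/B/F/A] holding=C
step 3 (stack(C, A)): towers=[D/E/B/F/A/C] holding=-
step 4 (unstack(C, A)): towers=[D/E/B/F/A] holding=C
step 5 (stack(E, F)) [no-op]: towers=[D/E/B/F/A] holding=C
step 6 (putdown(C)): towers=[C; D/E/B/F/A] holding=-
step 7 (pickup(C)): towers=[D/E/B/F/A] holding=C

towers=[D/E/B/F/A] holding=C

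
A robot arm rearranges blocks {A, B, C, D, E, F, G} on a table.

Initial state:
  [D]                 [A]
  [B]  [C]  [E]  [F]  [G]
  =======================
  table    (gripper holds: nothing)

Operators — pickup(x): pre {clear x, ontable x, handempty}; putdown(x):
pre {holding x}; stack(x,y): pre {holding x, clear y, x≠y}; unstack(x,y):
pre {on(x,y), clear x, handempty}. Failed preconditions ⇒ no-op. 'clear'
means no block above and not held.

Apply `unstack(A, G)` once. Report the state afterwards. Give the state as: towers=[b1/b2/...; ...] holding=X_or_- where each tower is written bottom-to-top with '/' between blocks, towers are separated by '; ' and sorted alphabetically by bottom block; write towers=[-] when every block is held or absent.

before: towers=[B/D; C; E; F; G/A] holding=-
pre[unstack(A, G)]: on(A,G) ✓, clear(A) ✓, handempty ✓
all met → apply unstack(A, G)
after:  towers=[B/D; C; E; F; G] holding=A

towers=[B/D; C; E; F; G] holding=A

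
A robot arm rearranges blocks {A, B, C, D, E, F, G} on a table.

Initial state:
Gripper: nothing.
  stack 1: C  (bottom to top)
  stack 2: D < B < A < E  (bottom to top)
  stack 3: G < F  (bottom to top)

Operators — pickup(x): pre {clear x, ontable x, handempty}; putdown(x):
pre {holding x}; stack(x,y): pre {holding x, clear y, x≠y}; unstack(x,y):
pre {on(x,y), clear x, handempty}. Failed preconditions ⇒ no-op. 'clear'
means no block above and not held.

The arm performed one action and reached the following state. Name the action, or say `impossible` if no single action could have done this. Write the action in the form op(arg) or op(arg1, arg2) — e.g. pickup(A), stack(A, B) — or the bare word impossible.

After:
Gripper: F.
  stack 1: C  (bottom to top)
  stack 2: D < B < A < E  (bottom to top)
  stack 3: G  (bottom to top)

target: towers=[C; D/B/A/E; G] holding=F
     unstack(F, G) → towers=[C; D/B/A/E; G] holding=F  ← match
     unstack(E, A) → towers=[C; D/B/A; G/F] holding=E
         pickup(C) → towers=[D/B/A/E; G/F] holding=C

unstack(F, G)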